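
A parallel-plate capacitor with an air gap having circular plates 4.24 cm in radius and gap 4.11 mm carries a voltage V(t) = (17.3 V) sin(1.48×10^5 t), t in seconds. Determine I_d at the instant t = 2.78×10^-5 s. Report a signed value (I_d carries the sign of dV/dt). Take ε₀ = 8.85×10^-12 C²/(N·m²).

dE/dt = (V₀ω/d)·cos(ωt) with ωt = 4.1144 rad: (17.3)(1.48×10^5)(-0.5630)/(4.11×10^-3) = -3.507×10^8 V/(m·s).
I_d = ε₀ A dE/dt = (8.85×10^-12)(5.648×10^-3)(-3.507×10^8) = -1.75×10^-5 A.

-1.75×10^-5 A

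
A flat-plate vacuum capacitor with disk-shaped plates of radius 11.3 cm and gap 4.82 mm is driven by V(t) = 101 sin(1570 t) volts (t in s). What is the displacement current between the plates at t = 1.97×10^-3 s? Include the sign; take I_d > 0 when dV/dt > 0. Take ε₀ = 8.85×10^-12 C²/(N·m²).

C = ε₀A/d = (8.85×10^-12)(0.04011)/(4.82×10^-3) = 7.365×10^-11 F. dV/dt = V₀ω·cos(ωt); at ωt = 3.0929 rad this factor is -0.9988.
I_d = C dV/dt = (7.365×10^-11)(101)(1570)(-0.9988) = -1.17×10^-5 A.

-1.17×10^-5 A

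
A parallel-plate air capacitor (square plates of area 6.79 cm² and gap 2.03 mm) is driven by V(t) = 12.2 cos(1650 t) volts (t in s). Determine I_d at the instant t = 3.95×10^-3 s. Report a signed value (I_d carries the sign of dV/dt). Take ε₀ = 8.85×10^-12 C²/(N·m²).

-1.38×10^-8 A

C = ε₀A/d = (8.85×10^-12)(6.79×10^-4)/(2.03×10^-3) = 2.960×10^-12 F. dV/dt = V₀ω·−sin(ωt); at ωt = 6.5175 rad this factor is -0.2322.
I_d = C dV/dt = (2.960×10^-12)(12.2)(1650)(-0.2322) = -1.38×10^-8 A.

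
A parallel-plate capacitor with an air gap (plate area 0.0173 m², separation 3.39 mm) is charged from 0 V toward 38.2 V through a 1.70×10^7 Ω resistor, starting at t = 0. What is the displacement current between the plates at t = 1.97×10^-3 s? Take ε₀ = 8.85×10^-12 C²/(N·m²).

1.73×10^-7 A

C = ε₀A/d = (8.85×10^-12)(0.0173)/(3.39×10^-3) = 4.516×10^-11 F, so τ = RC = 7.677×10^-4 s.
The conduction current is I(t) = (V₀/R) e^(−t/τ), and the displacement current between the plates equals it.
t/τ = 2.566; I_d = (38.2/1.70×10^7) · e^(−2.566) = (2.247×10^-6)(0.07684) = 1.73×10^-7 A.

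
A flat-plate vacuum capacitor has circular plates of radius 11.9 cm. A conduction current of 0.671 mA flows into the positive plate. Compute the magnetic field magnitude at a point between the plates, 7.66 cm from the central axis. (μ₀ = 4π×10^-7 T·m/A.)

No conduction current crosses the gap, so I_d there equals the 6.71×10^-4 A in the leads.
∮B·dl = μ₀ I_d,enc with I_d,enc = I_d r²/R² = 2.780×10^-4 A; so B = μ₀ I_d,enc/(2πr) = 7.26×10^-10 T.

7.26×10^-10 T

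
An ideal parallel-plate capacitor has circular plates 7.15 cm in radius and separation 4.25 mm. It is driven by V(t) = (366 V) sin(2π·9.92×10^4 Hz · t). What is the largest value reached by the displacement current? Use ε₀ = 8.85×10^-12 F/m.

7.63×10^-3 A

(dE/dt)_max = V₀ω/d = 5.368×10^10 V/(m·s); ω = 2πf = 6.233×10^5 rad/s.
I_d,max = ε₀ A (dE/dt)_max = (8.85×10^-12)(0.01606)(5.368×10^10) = 7.63×10^-3 A.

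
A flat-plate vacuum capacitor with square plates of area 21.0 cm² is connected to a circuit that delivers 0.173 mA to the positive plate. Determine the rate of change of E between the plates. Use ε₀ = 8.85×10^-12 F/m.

Charge continuity gives I_d = I = 1.73×10^-4 A between the plates.
Then dE/dt = I_d/(ε₀A) = 9.31×10^9 V/(m·s).

9.31×10^9 V/(m·s)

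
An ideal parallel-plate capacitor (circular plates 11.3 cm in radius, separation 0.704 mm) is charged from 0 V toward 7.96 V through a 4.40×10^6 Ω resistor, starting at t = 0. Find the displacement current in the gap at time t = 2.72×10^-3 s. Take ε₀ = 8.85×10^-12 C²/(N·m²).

5.31×10^-7 A

C = ε₀A/d = (8.85×10^-12)(0.04011)/(7.04×10^-4) = 5.042×10^-10 F and τ = RC = 2.218×10^-3 s. I_d in the gap equals the RC charging current.
I_d(t) = (V₀/R) e^(−t/τ) = 1.809×10^-6 · e^(−1.226) = 5.31×10^-7 A.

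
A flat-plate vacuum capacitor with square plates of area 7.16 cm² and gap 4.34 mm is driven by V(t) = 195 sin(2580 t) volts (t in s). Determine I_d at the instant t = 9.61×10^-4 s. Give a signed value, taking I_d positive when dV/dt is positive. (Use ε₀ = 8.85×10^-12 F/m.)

dE/dt = (V₀ω/d)·cos(ωt) with ωt = 2.47938 rad: (195)(2580)(-0.7886)/(4.34×10^-3) = -9.142×10^7 V/(m·s).
I_d = ε₀ A dE/dt = (8.85×10^-12)(7.16×10^-4)(-9.142×10^7) = -5.79×10^-7 A.

-5.79×10^-7 A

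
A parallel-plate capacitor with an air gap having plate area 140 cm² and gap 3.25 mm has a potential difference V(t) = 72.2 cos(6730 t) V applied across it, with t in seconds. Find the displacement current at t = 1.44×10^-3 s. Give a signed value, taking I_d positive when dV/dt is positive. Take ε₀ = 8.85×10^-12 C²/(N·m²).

dV/dt = (72.2)(6730)·−sin(9.6912) = 1.279×10^5 V/s.
I_d = C dV/dt with C = ε₀A/d = (8.85×10^-12)(0.0140)/(3.25×10^-3) = 3.812×10^-11 F, so I_d = (3.812×10^-11)(1.279×10^5) = 4.88×10^-6 A.

4.88×10^-6 A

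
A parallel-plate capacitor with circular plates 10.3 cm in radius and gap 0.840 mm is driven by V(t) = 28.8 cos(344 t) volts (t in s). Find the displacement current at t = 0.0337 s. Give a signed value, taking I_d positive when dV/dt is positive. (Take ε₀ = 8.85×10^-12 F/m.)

2.88×10^-6 A

C = ε₀A/d = (8.85×10^-12)(0.03333)/(8.40×10^-4) = 3.512×10^-10 F. dV/dt = V₀ω·−sin(ωt); at ωt = 11.5928 rad this factor is 0.8269.
I_d = C dV/dt = (3.512×10^-10)(28.8)(344)(0.8269) = 2.88×10^-6 A.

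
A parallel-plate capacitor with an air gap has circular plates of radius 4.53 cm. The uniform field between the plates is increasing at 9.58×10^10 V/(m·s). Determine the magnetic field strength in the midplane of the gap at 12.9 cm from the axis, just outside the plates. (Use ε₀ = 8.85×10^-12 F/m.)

8.47×10^-9 T

Total displacement current: I_d = ε₀(πR²)(dE/dt) = (8.85×10^-12)(6.447×10^-3)(9.58×10^10) = 5.466×10^-3 A.
Outside the plates the loop encloses all of I_d, so B·2πr = μ₀ I_d and B = 8.47×10^-9 T.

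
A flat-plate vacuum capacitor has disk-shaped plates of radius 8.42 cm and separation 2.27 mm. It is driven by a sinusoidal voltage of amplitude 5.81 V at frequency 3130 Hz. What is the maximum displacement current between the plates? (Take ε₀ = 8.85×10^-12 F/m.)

9.92×10^-6 A

(dE/dt)_max = V₀ω/d = 5.034×10^7 V/(m·s); ω = 2πf = 1.967×10^4 rad/s.
I_d,max = ε₀ A (dE/dt)_max = (8.85×10^-12)(0.02227)(5.034×10^7) = 9.92×10^-6 A.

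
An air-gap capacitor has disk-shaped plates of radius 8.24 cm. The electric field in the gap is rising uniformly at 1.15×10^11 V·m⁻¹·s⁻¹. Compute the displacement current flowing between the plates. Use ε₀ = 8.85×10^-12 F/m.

0.0217 A

I_d = ε₀ A (dE/dt) = (8.85×10^-12)(0.02133 m²)(1.15×10^11) = 0.0217 A.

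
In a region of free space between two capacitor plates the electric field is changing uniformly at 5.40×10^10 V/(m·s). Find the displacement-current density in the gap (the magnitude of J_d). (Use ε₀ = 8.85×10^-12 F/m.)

The displacement-current density is ε₀ ∂E/∂t = (8.85×10^-12)(5.40×10^10) = 0.478 A/m².

0.478 A/m²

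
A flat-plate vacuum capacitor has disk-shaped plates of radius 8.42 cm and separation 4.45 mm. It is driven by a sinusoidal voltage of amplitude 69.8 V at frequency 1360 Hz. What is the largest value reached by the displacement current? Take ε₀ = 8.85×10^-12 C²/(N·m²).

C = ε₀A/d = (8.85×10^-12)(0.02227)/(4.45×10^-3) = 4.429×10^-11 F; ω = 2πf = 8545 rad/s.
I_d = C dV/dt, so |I_d|_max = C V₀ ω = (4.429×10^-11)(69.8)(8545) = 2.64×10^-5 A.

2.64×10^-5 A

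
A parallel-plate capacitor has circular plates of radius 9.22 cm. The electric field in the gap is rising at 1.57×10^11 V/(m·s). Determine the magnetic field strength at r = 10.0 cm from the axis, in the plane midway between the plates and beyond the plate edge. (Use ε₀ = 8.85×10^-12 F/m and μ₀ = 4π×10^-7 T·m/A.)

7.42×10^-8 T

I_d = ε₀ dΦ_E/dt = ε₀ πR² (dE/dt) = (8.85×10^-12)(0.02671)(1.57×10^11) = 0.03711 A through the full plate area.
For r ≥ R the full I_d is enclosed: B = μ₀ I_d/(2πr) = (4π×10^-7)(0.03711)/(2π·0.100) = 7.42×10^-8 T.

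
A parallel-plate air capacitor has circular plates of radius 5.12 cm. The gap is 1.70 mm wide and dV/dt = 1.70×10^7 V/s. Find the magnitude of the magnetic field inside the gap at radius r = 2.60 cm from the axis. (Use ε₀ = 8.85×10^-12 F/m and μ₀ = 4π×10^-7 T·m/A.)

I_d = C dV/dt with C = ε₀πR²/d = 4.287×10^-11 F, so I_d = (4.287×10^-11)(1.70×10^7) = 7.288×10^-4 A.
For r < R the Ampère–Maxwell law gives B(2πr) = μ₀ I_d (r²/R²), so B = μ₀ I_d r/(2πR²) = (4π×10^-7)(7.288×10^-4)(0.0260)/(2π·0.0512²) = 1.45×10^-9 T.

1.45×10^-9 T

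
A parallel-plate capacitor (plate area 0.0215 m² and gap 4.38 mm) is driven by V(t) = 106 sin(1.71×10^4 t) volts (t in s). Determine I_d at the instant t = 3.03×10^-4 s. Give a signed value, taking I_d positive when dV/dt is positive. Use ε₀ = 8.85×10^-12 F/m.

dE/dt = (V₀ω/d)·cos(ωt) with ωt = 5.1813 rad: (106)(1.71×10^4)(0.4519)/(4.38×10^-3) = 1.870×10^8 V/(m·s).
I_d = ε₀ A dE/dt = (8.85×10^-12)(0.0215)(1.870×10^8) = 3.56×10^-5 A.

3.56×10^-5 A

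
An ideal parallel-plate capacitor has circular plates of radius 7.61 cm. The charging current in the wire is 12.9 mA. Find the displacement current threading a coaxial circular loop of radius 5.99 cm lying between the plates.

7.99×10^-3 A

Between the plates the displacement current equals the wire current: I_d = 12.9 mA = 0.0129 A.
Through an area πr² the displacement current is I_d·(πr²/πR²) = I_d (r/R)² = 7.99×10^-3 A.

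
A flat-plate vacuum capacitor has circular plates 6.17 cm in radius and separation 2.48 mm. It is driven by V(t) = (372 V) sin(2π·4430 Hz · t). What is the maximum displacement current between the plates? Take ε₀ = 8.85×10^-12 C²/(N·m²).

The displacement current equals the conduction current C dV/dt, which peaks at C V₀ ω.
With C = ε₀A/d = (8.85×10^-12)(0.01196)/(2.48×10^-3) = 4.268×10^-11 F and ω = 2πf = 2.783×10^4 rad/s, I_d,max = (4.268×10^-11)(372)(2.783×10^4) = 4.42×10^-4 A.

4.42×10^-4 A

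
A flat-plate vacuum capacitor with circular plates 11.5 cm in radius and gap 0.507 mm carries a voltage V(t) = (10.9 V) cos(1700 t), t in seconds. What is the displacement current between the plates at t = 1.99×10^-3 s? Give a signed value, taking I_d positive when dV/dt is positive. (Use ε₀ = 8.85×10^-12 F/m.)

dV/dt = (10.9)(1700)·−sin(3.383) = 4430 V/s.
I_d = C dV/dt with C = ε₀A/d = (8.85×10^-12)(0.04155)/(5.07×10^-4) = 7.253×10^-10 F, so I_d = (7.253×10^-10)(4430) = 3.21×10^-6 A.

3.21×10^-6 A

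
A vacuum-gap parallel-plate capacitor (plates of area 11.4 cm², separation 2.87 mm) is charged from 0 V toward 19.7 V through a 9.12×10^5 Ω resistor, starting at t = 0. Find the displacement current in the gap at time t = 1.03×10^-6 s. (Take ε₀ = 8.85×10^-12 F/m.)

1.57×10^-5 A

C = ε₀A/d = (8.85×10^-12)(1.14×10^-3)/(2.87×10^-3) = 3.515×10^-12 F, so τ = RC = 3.206×10^-6 s.
The conduction current is I(t) = (V₀/R) e^(−t/τ), and the displacement current between the plates equals it.
t/τ = 0.3213; I_d = (19.7/9.12×10^5) · e^(−0.3213) = (2.160×10^-5)(0.7252) = 1.57×10^-5 A.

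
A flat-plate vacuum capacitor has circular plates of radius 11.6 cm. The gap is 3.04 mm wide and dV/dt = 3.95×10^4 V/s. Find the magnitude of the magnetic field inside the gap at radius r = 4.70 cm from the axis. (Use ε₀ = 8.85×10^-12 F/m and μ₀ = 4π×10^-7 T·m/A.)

3.40×10^-12 T

I_d = C dV/dt with C = ε₀πR²/d = 1.231×10^-10 F, so I_d = (1.231×10^-10)(3.95×10^4) = 4.862×10^-6 A.
An Ampèrian loop of radius r encloses a fraction (r/R)² of I_d. Then B·2πr = μ₀ I_d (r/R)², giving B = μ₀ I_d r/(2πR²) = 3.40×10^-12 T.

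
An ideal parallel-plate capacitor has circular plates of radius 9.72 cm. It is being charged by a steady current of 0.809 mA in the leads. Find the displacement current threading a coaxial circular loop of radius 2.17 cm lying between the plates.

No conduction current crosses the gap, so I_d there equals the 8.09×10^-4 A in the leads.
The field is uniform, so I_d,enc = I_d (r/R)² = (8.09×10^-4)(2.17/9.72)² = 4.03×10^-5 A.

4.03×10^-5 A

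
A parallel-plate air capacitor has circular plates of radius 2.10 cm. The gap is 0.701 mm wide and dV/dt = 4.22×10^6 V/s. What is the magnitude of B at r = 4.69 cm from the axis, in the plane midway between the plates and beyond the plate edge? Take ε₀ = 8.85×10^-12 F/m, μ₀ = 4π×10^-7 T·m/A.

3.15×10^-10 T

I_d = C dV/dt with C = ε₀πR²/d = 1.749×10^-11 F, so I_d = (1.749×10^-11)(4.22×10^6) = 7.381×10^-5 A.
With r > R the enclosed displacement current is the full I_d; B = μ₀ I_d / (2πr) = 3.15×10^-10 T.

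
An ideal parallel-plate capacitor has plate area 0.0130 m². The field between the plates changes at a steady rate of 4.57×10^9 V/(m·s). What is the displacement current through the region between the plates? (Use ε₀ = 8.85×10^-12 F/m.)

5.26×10^-4 A

With a uniform field, Φ_E = EA, so I_d = ε₀ A dE/dt = 5.26×10^-4 A.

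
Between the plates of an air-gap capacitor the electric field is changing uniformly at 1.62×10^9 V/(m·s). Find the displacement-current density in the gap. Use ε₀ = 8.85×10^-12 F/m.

J_d = ε₀ dE/dt = (8.85×10^-12)(1.62×10^9) = 0.0143 A/m².

0.0143 A/m²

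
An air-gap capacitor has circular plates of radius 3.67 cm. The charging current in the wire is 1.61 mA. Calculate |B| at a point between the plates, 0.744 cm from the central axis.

1.78×10^-9 T

By continuity the displacement current in the gap matches the conduction current: I_d = 1.61×10^-3 A.
∮B·dl = μ₀ I_d,enc with I_d,enc = I_d r²/R² = 6.617×10^-5 A; so B = μ₀ I_d,enc/(2πr) = 1.78×10^-9 T.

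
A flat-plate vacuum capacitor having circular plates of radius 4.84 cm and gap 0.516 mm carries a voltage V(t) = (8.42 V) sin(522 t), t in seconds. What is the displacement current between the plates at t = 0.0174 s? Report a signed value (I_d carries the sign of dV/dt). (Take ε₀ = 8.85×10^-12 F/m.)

-5.23×10^-7 A

C = ε₀A/d = (8.85×10^-12)(7.359×10^-3)/(5.16×10^-4) = 1.262×10^-10 F. dV/dt = V₀ω·cos(ωt); at ωt = 9.0828 rad this factor is -0.9421.
I_d = C dV/dt = (1.262×10^-10)(8.42)(522)(-0.9421) = -5.23×10^-7 A.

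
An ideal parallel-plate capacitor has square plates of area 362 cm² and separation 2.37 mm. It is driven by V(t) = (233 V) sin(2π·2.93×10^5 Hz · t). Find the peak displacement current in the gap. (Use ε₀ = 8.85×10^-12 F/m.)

0.0580 A

The displacement current equals the conduction current C dV/dt, which peaks at C V₀ ω.
With C = ε₀A/d = (8.85×10^-12)(0.0362)/(2.37×10^-3) = 1.352×10^-10 F and ω = 2πf = 1.841×10^6 rad/s, I_d,max = (1.352×10^-10)(233)(1.841×10^6) = 0.0580 A.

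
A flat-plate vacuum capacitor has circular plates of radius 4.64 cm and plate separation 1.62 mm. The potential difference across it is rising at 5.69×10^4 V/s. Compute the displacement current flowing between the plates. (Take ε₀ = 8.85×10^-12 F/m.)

2.10×10^-6 A

C = ε₀A/d = (8.85×10^-12)(6.764×10^-3)/(1.62×10^-3) = 3.695×10^-11 F.
I_d = C dV/dt = (3.695×10^-11)(5.69×10^4) = 2.10×10^-6 A.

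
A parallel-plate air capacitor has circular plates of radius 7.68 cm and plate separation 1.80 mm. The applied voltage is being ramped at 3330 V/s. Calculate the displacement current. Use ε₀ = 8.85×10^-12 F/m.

3.03×10^-7 A

The displacement current equals the charging current C dV/dt. With C = ε₀A/d = (8.85×10^-12)(0.01853)/(1.80×10^-3) = 9.111×10^-11 F, I_d = (9.111×10^-11)(3330) = 3.03×10^-7 A.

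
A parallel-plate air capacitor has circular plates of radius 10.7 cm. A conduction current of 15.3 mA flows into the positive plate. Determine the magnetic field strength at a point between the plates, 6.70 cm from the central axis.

No conduction current crosses the gap, so I_d there equals the 0.0153 A in the leads.
For r < R the Ampère–Maxwell law gives B(2πr) = μ₀ I_d (r²/R²), so B = μ₀ I_d r/(2πR²) = (4π×10^-7)(0.0153)(0.0670)/(2π·0.107²) = 1.79×10^-8 T.

1.79×10^-8 T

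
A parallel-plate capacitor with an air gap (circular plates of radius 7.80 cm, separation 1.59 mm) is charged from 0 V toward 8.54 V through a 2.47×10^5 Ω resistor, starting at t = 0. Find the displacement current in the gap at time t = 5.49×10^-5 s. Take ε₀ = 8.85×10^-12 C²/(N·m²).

4.28×10^-6 A

With C = ε₀A/d = (8.85×10^-12)(0.01911)/(1.59×10^-3) = 1.064×10^-10 F, the time constant is τ = RC = 2.628×10^-5 s, so t/τ = 2.089 and e^(−t/τ) = 0.1238.
I_d = I_cond = (V₀/R) e^(−t/τ) = (3.457×10^-5)(0.1238) = 4.28×10^-6 A.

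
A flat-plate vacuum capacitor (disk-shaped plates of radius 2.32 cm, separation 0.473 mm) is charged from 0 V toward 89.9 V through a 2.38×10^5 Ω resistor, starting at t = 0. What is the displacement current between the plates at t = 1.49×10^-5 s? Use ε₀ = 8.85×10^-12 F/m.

5.22×10^-5 A

With C = ε₀A/d = (8.85×10^-12)(1.691×10^-3)/(4.73×10^-4) = 3.164×10^-11 F, the time constant is τ = RC = 7.530×10^-6 s, so t/τ = 1.979 and e^(−t/τ) = 0.1382.
I_d = I_cond = (V₀/R) e^(−t/τ) = (3.777×10^-4)(0.1382) = 5.22×10^-5 A.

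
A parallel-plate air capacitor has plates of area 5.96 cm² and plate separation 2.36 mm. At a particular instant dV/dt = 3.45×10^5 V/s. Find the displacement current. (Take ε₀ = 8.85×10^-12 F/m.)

7.71×10^-7 A

The field between the plates is E = V/d, so dE/dt = (3.45×10^5)/(2.36×10^-3 m) = 1.462×10^8 V/(m·s).
I_d = ε₀ A (dE/dt) = (8.85×10^-12)(5.96×10^-4)(1.462×10^8) = 7.71×10^-7 A.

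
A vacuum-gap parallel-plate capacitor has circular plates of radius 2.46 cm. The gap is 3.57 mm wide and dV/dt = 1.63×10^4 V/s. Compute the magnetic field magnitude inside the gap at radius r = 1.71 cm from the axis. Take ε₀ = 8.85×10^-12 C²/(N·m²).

With E = V/d, dE/dt = 4.566×10^6 V/(m·s) and πR² = 1.901×10^-3 m², giving I_d = ε₀ πR² dE/dt = 7.682×10^-8 A.
For r < R the Ampère–Maxwell law gives B(2πr) = μ₀ I_d (r²/R²), so B = μ₀ I_d r/(2πR²) = (4π×10^-7)(7.682×10^-8)(0.0171)/(2π·0.0246²) = 4.34×10^-13 T.

4.34×10^-13 T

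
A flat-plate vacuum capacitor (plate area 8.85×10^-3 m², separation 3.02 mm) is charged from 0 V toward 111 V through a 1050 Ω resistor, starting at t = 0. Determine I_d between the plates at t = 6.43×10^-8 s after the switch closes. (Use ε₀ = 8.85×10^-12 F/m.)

C = ε₀A/d = (8.85×10^-12)(8.85×10^-3)/(3.02×10^-3) = 2.593×10^-11 F, so τ = RC = 2.723×10^-8 s.
The conduction current is I(t) = (V₀/R) e^(−t/τ), and the displacement current between the plates equals it.
t/τ = 2.361; I_d = (111/1050) · e^(−2.361) = (0.1057)(0.09433) = 9.97×10^-3 A.

9.97×10^-3 A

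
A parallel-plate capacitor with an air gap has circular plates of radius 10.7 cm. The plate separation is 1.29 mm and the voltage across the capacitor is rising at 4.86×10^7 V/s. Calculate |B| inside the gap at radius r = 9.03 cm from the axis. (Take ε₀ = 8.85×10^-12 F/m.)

With E = V/d, dE/dt = 3.767×10^10 V/(m·s) and πR² = 0.03597 m², giving I_d = ε₀ πR² dE/dt = 0.01199 A.
An Ampèrian loop of radius r encloses a fraction (r/R)² of I_d. Then B·2πr = μ₀ I_d (r/R)², giving B = μ₀ I_d r/(2πR²) = 1.89×10^-8 T.

1.89×10^-8 T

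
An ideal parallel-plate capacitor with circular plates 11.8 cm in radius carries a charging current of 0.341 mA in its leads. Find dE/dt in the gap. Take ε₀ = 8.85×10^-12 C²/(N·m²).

By continuity, I_d in the gap equals the 0.341 mA flowing in the wire.
Since I_d = ε₀ A dE/dt, dE/dt = I_d/(ε₀A) = (3.41×10^-4)/((8.85×10^-12)(0.04374)) = 8.81×10^8 V/(m·s).

8.81×10^8 V/(m·s)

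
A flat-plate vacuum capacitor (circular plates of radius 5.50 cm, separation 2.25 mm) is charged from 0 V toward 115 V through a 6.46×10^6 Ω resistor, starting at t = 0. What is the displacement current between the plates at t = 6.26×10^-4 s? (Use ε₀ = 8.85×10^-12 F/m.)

1.33×10^-6 A

C = ε₀A/d = (8.85×10^-12)(9.503×10^-3)/(2.25×10^-3) = 3.738×10^-11 F, so τ = RC = 2.415×10^-4 s.
The conduction current is I(t) = (V₀/R) e^(−t/τ), and the displacement current between the plates equals it.
t/τ = 2.592; I_d = (115/6.46×10^6) · e^(−2.592) = (1.780×10^-5)(0.07487) = 1.33×10^-6 A.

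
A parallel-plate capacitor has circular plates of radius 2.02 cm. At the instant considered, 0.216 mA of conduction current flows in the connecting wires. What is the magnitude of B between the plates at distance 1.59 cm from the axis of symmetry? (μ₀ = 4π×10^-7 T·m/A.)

By continuity the displacement current in the gap matches the conduction current: I_d = 2.16×10^-4 A.
For r < R the Ampère–Maxwell law gives B(2πr) = μ₀ I_d (r²/R²), so B = μ₀ I_d r/(2πR²) = (4π×10^-7)(2.16×10^-4)(0.0159)/(2π·0.0202²) = 1.68×10^-9 T.

1.68×10^-9 T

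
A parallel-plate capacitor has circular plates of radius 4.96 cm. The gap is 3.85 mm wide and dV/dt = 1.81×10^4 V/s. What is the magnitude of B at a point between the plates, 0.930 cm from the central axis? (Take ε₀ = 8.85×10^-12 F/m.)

2.43×10^-13 T

With E = V/d, dE/dt = 4.701×10^6 V/(m·s) and πR² = 7.729×10^-3 m², giving I_d = ε₀ πR² dE/dt = 3.216×10^-7 A.
For r < R the Ampère–Maxwell law gives B(2πr) = μ₀ I_d (r²/R²), so B = μ₀ I_d r/(2πR²) = (4π×10^-7)(3.216×10^-7)(9.30×10^-3)/(2π·0.0496²) = 2.43×10^-13 T.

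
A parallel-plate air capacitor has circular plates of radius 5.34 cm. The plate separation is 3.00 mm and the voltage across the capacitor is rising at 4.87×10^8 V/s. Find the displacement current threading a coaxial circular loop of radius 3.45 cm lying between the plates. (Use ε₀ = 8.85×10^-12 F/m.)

With E = V/d, dE/dt = 1.623×10^11 V/(m·s) and πR² = 8.958×10^-3 m², giving I_d = ε₀ πR² dE/dt = 0.01287 A.
The field is uniform, so I_d,enc = I_d (r/R)² = (0.01287)(3.45/5.34)² = 5.37×10^-3 A.

5.37×10^-3 A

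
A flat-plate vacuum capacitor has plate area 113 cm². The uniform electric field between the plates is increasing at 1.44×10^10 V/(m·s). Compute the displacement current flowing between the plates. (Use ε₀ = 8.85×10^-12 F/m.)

1.44×10^-3 A

The displacement current is ε₀ times dΦ_E/dt = ε₀ A dE/dt = (8.85×10^-12)(0.0113)(1.44×10^10) = 1.44×10^-3 A.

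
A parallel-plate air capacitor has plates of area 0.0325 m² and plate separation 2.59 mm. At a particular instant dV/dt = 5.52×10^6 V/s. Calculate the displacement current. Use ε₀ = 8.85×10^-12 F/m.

The field between the plates is E = V/d, so dE/dt = (5.52×10^6)/(2.59×10^-3 m) = 2.131×10^9 V/(m·s).
I_d = ε₀ A (dE/dt) = (8.85×10^-12)(0.0325)(2.131×10^9) = 6.13×10^-4 A.

6.13×10^-4 A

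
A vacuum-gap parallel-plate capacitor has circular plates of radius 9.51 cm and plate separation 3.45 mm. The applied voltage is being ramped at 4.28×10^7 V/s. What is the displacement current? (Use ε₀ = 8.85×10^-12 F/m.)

The field between the plates is E = V/d, so dE/dt = (4.28×10^7)/(3.45×10^-3 m) = 1.241×10^10 V/(m·s).
I_d = ε₀ A (dE/dt) = (8.85×10^-12)(0.02841)(1.241×10^10) = 3.12×10^-3 A.

3.12×10^-3 A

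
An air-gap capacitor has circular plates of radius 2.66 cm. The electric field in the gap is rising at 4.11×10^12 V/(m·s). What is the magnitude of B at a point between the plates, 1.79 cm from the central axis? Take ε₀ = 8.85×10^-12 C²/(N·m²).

Total displacement current: I_d = ε₀(πR²)(dE/dt) = (8.85×10^-12)(2.223×10^-3)(4.11×10^12) = 0.08086 A.
∮B·dl = μ₀ I_d,enc with I_d,enc = I_d r²/R² = 0.03662 A; so B = μ₀ I_d,enc/(2πr) = 4.09×10^-7 T.

4.09×10^-7 T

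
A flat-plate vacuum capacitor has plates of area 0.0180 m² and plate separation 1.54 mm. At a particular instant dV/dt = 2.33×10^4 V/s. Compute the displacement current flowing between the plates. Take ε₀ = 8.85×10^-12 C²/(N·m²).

E = V/d so dE/dt = (dV/dt)/d = 1.513×10^7 V/(m·s), and I_d = ε₀ A dE/dt = (8.85×10^-12)(0.0180)(1.513×10^7) = 2.41×10^-6 A.

2.41×10^-6 A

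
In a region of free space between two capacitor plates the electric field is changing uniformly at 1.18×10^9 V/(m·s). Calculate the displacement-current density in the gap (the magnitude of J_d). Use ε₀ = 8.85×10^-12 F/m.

J_d = ε₀ dE/dt = (8.85×10^-12)(1.18×10^9) = 0.0104 A/m².

0.0104 A/m²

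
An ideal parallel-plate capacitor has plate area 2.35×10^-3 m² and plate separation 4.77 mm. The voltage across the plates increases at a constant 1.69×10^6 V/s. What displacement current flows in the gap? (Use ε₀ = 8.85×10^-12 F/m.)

7.37×10^-6 A

E = V/d so dE/dt = (dV/dt)/d = 3.543×10^8 V/(m·s), and I_d = ε₀ A dE/dt = (8.85×10^-12)(2.35×10^-3)(3.543×10^8) = 7.37×10^-6 A.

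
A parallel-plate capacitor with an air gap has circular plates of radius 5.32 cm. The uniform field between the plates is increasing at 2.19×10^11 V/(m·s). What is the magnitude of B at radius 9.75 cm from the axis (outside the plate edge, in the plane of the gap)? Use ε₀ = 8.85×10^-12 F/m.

Total displacement current: I_d = ε₀(πR²)(dE/dt) = (8.85×10^-12)(8.891×10^-3)(2.19×10^11) = 0.01723 A.
Outside the plates the loop encloses all of I_d, so B·2πr = μ₀ I_d and B = 3.53×10^-8 T.

3.53×10^-8 T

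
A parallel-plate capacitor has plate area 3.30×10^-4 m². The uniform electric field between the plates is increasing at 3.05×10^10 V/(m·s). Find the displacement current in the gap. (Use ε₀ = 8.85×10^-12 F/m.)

With a uniform field, Φ_E = EA, so I_d = ε₀ A dE/dt = 8.91×10^-5 A.

8.91×10^-5 A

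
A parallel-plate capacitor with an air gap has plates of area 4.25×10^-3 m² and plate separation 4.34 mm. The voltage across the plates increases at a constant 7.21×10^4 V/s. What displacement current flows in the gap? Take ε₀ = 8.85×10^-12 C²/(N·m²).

6.25×10^-7 A

C = ε₀A/d = (8.85×10^-12)(4.25×10^-3)/(4.34×10^-3) = 8.666×10^-12 F.
I_d = C dV/dt = (8.666×10^-12)(7.21×10^4) = 6.25×10^-7 A.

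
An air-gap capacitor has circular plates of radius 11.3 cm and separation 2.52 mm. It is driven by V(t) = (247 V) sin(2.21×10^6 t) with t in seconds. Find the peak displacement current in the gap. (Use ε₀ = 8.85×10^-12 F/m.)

(dE/dt)_max = V₀ω/d = 2.166×10^11 V/(m·s); ω = 2.21×10^6 rad/s.
I_d,max = ε₀ A (dE/dt)_max = (8.85×10^-12)(0.04011)(2.166×10^11) = 0.0769 A.

0.0769 A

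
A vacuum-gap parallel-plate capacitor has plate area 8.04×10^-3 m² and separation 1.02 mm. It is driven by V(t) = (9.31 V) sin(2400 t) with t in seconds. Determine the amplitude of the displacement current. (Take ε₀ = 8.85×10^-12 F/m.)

The displacement current equals the conduction current C dV/dt, which peaks at C V₀ ω.
With C = ε₀A/d = (8.85×10^-12)(8.04×10^-3)/(1.02×10^-3) = 6.976×10^-11 F and ω = 2400 rad/s, I_d,max = (6.976×10^-11)(9.31)(2400) = 1.56×10^-6 A.

1.56×10^-6 A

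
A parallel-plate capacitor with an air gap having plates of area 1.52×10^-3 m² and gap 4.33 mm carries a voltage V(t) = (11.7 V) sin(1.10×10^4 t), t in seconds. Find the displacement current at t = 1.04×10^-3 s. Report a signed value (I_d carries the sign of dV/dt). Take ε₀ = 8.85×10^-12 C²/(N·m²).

C = ε₀A/d = (8.85×10^-12)(1.52×10^-3)/(4.33×10^-3) = 3.107×10^-12 F. dV/dt = V₀ω·cos(ωt); at ωt = 11.44 rad this factor is 0.4299.
I_d = C dV/dt = (3.107×10^-12)(11.7)(1.10×10^4)(0.4299) = 1.72×10^-7 A.

1.72×10^-7 A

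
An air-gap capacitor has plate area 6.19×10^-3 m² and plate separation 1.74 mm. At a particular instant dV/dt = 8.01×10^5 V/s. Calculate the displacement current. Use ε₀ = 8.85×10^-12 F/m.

The field between the plates is E = V/d, so dE/dt = (8.01×10^5)/(1.74×10^-3 m) = 4.603×10^8 V/(m·s).
I_d = ε₀ A (dE/dt) = (8.85×10^-12)(6.19×10^-3)(4.603×10^8) = 2.52×10^-5 A.

2.52×10^-5 A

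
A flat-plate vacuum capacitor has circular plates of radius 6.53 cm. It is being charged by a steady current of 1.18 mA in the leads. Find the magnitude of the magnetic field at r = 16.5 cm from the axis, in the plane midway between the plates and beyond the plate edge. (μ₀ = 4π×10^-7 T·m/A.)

1.43×10^-9 T

By continuity the displacement current in the gap matches the conduction current: I_d = 1.18×10^-3 A.
Outside the plates the loop encloses all of I_d, so B·2πr = μ₀ I_d and B = 1.43×10^-9 T.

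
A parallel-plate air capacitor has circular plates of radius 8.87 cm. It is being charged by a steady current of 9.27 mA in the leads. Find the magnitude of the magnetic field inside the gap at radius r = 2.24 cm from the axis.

Between the plates the displacement current equals the wire current: I_d = 9.27 mA = 9.27×10^-3 A.
∮B·dl = μ₀ I_d,enc with I_d,enc = I_d r²/R² = 5.912×10^-4 A; so B = μ₀ I_d,enc/(2πr) = 5.28×10^-9 T.

5.28×10^-9 T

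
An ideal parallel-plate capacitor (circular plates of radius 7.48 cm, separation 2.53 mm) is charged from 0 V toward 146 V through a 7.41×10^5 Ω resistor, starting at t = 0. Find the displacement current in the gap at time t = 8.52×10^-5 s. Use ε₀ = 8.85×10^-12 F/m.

3.04×10^-5 A

C = ε₀A/d = (8.85×10^-12)(0.01758)/(2.53×10^-3) = 6.150×10^-11 F and τ = RC = 4.557×10^-5 s. I_d in the gap equals the RC charging current.
I_d(t) = (V₀/R) e^(−t/τ) = 1.970×10^-4 · e^(−1.870) = 3.04×10^-5 A.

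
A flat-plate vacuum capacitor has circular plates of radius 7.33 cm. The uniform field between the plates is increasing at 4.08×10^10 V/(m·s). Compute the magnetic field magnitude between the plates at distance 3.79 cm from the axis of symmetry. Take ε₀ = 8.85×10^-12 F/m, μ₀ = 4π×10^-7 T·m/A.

I_d = ε₀ dΦ_E/dt = ε₀ πR² (dE/dt) = (8.85×10^-12)(0.01688)(4.08×10^10) = 6.095×10^-3 A through the full plate area.
∮B·dl = μ₀ I_d,enc with I_d,enc = I_d r²/R² = 1.629×10^-3 A; so B = μ₀ I_d,enc/(2πr) = 8.60×10^-9 T.

8.60×10^-9 T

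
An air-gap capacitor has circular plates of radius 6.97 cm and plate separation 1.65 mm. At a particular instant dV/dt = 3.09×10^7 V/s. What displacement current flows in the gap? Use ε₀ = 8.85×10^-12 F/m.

C = ε₀A/d = (8.85×10^-12)(0.01526)/(1.65×10^-3) = 8.185×10^-11 F.
I_d = C dV/dt = (8.185×10^-11)(3.09×10^7) = 2.53×10^-3 A.

2.53×10^-3 A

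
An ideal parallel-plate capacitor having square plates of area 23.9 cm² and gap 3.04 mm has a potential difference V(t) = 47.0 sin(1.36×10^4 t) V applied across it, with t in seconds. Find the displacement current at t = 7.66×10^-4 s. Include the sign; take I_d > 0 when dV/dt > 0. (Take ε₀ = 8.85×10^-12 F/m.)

C = ε₀A/d = (8.85×10^-12)(2.39×10^-3)/(3.04×10^-3) = 6.958×10^-12 F. dV/dt = V₀ω·cos(ωt); at ωt = 10.4176 rad this factor is -0.5463.
I_d = C dV/dt = (6.958×10^-12)(47.0)(1.36×10^4)(-0.5463) = -2.43×10^-6 A.

-2.43×10^-6 A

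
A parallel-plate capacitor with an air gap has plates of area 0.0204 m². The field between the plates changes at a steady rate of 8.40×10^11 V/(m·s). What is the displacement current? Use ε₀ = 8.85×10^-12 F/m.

I_d = ε₀ A (dE/dt) = (8.85×10^-12)(0.0204 m²)(8.40×10^11) = 0.152 A.

0.152 A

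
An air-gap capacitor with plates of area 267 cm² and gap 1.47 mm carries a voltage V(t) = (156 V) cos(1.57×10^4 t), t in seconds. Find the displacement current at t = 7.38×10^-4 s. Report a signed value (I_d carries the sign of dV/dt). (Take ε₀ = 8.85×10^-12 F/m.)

C = ε₀A/d = (8.85×10^-12)(0.0267)/(1.47×10^-3) = 1.607×10^-10 F. dV/dt = V₀ω·−sin(ωt); at ωt = 11.5866 rad this factor is 0.8304.
I_d = C dV/dt = (1.607×10^-10)(156)(1.57×10^4)(0.8304) = 3.27×10^-4 A.

3.27×10^-4 A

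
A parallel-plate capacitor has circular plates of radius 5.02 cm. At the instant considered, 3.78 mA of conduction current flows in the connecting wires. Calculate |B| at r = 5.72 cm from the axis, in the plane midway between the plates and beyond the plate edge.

No conduction current crosses the gap, so I_d there equals the 3.78×10^-3 A in the leads.
For r ≥ R the full I_d is enclosed: B = μ₀ I_d/(2πr) = (4π×10^-7)(3.78×10^-3)/(2π·0.0572) = 1.32×10^-8 T.

1.32×10^-8 T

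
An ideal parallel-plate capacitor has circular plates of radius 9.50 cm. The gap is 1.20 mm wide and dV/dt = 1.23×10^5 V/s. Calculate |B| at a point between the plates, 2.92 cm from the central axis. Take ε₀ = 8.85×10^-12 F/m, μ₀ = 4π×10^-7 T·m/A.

1.66×10^-11 T

dE/dt = (dV/dt)/d = 1.025×10^8 V/(m·s); I_d = ε₀(πR²)(dE/dt) = (8.85×10^-12)(0.02835)(1.025×10^8) = 2.572×10^-5 A.
∮B·dl = μ₀ I_d,enc with I_d,enc = I_d r²/R² = 2.430×10^-6 A; so B = μ₀ I_d,enc/(2πr) = 1.66×10^-11 T.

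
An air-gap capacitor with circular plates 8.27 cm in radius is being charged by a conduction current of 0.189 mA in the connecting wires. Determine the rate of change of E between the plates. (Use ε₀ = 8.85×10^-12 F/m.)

By continuity, I_d in the gap equals the 0.189 mA flowing in the wire.
Inverting I_d = ε₀ A dE/dt gives dE/dt = 1.89×10^-4 / (8.85×10^-12 · 0.02149) = 9.94×10^8 V/(m·s).

9.94×10^8 V/(m·s)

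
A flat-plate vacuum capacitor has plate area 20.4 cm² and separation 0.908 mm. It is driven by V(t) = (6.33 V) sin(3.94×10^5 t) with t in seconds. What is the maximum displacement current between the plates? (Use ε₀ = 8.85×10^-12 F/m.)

4.96×10^-5 A

C = ε₀A/d = (8.85×10^-12)(2.04×10^-3)/(9.08×10^-4) = 1.988×10^-11 F; ω = 3.94×10^5 rad/s.
I_d = C dV/dt, so |I_d|_max = C V₀ ω = (1.988×10^-11)(6.33)(3.94×10^5) = 4.96×10^-5 A.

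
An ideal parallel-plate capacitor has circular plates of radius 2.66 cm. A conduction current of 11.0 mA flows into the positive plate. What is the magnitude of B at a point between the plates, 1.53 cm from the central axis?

4.76×10^-8 T

No conduction current crosses the gap, so I_d there equals the 0.0110 A in the leads.
For r < R the Ampère–Maxwell law gives B(2πr) = μ₀ I_d (r²/R²), so B = μ₀ I_d r/(2πR²) = (4π×10^-7)(0.0110)(0.0153)/(2π·0.0266²) = 4.76×10^-8 T.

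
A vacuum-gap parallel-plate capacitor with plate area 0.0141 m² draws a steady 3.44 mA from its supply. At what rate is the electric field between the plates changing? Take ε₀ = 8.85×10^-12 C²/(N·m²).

By continuity, I_d in the gap equals the 3.44 mA flowing in the wire.
Inverting I_d = ε₀ A dE/dt gives dE/dt = 3.44×10^-3 / (8.85×10^-12 · 0.0141) = 2.76×10^10 V/(m·s).

2.76×10^10 V/(m·s)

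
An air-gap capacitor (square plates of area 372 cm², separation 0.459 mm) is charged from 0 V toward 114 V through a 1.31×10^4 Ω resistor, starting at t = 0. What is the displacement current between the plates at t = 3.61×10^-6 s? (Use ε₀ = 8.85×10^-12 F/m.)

5.93×10^-3 A

With C = ε₀A/d = (8.85×10^-12)(0.0372)/(4.59×10^-4) = 7.173×10^-10 F, the time constant is τ = RC = 9.397×10^-6 s, so t/τ = 0.3842 and e^(−t/τ) = 0.6810.
I_d = I_cond = (V₀/R) e^(−t/τ) = (8.702×10^-3)(0.6810) = 5.93×10^-3 A.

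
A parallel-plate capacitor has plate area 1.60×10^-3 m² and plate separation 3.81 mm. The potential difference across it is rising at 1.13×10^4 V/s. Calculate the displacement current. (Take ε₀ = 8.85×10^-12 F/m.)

4.20×10^-8 A

C = ε₀A/d = (8.85×10^-12)(1.60×10^-3)/(3.81×10^-3) = 3.717×10^-12 F.
I_d = C dV/dt = (3.717×10^-12)(1.13×10^4) = 4.20×10^-8 A.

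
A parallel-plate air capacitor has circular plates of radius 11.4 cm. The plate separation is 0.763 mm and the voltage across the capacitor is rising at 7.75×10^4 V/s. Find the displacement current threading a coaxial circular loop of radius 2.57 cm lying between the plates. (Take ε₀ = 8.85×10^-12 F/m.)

1.87×10^-6 A

With E = V/d, dE/dt = 1.016×10^8 V/(m·s) and πR² = 0.04083 m², giving I_d = ε₀ πR² dE/dt = 3.671×10^-5 A.
Through an area πr² the displacement current is I_d·(πr²/πR²) = I_d (r/R)² = 1.87×10^-6 A.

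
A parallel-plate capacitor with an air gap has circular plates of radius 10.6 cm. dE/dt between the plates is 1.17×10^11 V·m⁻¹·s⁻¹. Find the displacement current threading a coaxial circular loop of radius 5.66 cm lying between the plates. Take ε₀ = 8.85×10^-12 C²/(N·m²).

Through the whole plate area (πR² = 0.03530 m²), I_d = ε₀ πR² dE/dt = 0.03655 A.
The field is uniform, so I_d,enc = I_d (r/R)² = (0.03655)(5.66/10.6)² = 0.0104 A.

0.0104 A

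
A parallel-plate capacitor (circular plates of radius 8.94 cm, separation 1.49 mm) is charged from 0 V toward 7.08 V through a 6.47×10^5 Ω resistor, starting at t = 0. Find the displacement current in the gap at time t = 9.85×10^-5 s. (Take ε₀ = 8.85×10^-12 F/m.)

C = ε₀A/d = (8.85×10^-12)(0.02511)/(1.49×10^-3) = 1.491×10^-10 F, so τ = RC = 9.647×10^-5 s.
The conduction current is I(t) = (V₀/R) e^(−t/τ), and the displacement current between the plates equals it.
t/τ = 1.021; I_d = (7.08/6.47×10^5) · e^(−1.021) = (1.094×10^-5)(0.3602) = 3.94×10^-6 A.

3.94×10^-6 A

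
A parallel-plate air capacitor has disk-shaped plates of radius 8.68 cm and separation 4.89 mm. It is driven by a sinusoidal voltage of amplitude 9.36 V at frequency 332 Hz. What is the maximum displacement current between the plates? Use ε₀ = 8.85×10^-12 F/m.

8.36×10^-7 A

C = ε₀A/d = (8.85×10^-12)(0.02367)/(4.89×10^-3) = 4.284×10^-11 F; ω = 2πf = 2086 rad/s.
I_d = C dV/dt, so |I_d|_max = C V₀ ω = (4.284×10^-11)(9.36)(2086) = 8.36×10^-7 A.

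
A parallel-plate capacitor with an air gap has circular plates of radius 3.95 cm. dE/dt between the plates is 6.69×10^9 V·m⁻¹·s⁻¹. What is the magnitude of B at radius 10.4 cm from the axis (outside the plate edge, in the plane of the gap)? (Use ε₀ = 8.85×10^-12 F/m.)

Total displacement current: I_d = ε₀(πR²)(dE/dt) = (8.85×10^-12)(4.902×10^-3)(6.69×10^9) = 2.902×10^-4 A.
Outside the plates the loop encloses all of I_d, so B·2πr = μ₀ I_d and B = 5.58×10^-10 T.

5.58×10^-10 T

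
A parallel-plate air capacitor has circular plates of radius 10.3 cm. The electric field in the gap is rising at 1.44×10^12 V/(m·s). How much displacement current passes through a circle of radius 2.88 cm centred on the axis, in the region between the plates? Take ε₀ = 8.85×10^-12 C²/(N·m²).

Total displacement current: I_d = ε₀(πR²)(dE/dt) = (8.85×10^-12)(0.03333)(1.44×10^12) = 0.4248 A.
Since J_d is uniform, the enclosed fraction is (r/R)² = 0.07818, giving I_d,enc = 0.0332 A.

0.0332 A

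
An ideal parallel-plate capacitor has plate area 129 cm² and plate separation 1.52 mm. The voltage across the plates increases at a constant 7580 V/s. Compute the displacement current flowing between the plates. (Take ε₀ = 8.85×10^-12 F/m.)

The displacement current equals the charging current C dV/dt. With C = ε₀A/d = (8.85×10^-12)(0.0129)/(1.52×10^-3) = 7.511×10^-11 F, I_d = (7.511×10^-11)(7580) = 5.69×10^-7 A.

5.69×10^-7 A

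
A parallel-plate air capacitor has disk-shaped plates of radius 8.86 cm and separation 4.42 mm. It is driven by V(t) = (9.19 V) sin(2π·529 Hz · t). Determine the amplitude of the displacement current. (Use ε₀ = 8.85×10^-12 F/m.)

(dE/dt)_max = V₀ω/d = 6.911×10^6 V/(m·s); ω = 2πf = 3324 rad/s.
I_d,max = ε₀ A (dE/dt)_max = (8.85×10^-12)(0.02466)(6.911×10^6) = 1.51×10^-6 A.

1.51×10^-6 A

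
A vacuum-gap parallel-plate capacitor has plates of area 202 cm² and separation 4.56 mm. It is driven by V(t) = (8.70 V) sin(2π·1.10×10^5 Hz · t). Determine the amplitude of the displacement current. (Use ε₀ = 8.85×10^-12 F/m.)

(dE/dt)_max = V₀ω/d = 1.319×10^9 V/(m·s); ω = 2πf = 6.912×10^5 rad/s.
I_d,max = ε₀ A (dE/dt)_max = (8.85×10^-12)(0.0202)(1.319×10^9) = 2.36×10^-4 A.

2.36×10^-4 A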